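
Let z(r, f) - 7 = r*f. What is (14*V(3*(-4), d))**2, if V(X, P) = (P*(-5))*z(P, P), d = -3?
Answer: 11289600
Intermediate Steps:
z(r, f) = 7 + f*r (z(r, f) = 7 + r*f = 7 + f*r)
V(X, P) = -5*P*(7 + P**2) (V(X, P) = (P*(-5))*(7 + P*P) = (-5*P)*(7 + P**2) = -5*P*(7 + P**2))
(14*V(3*(-4), d))**2 = (14*(-5*(-3)*(7 + (-3)**2)))**2 = (14*(-5*(-3)*(7 + 9)))**2 = (14*(-5*(-3)*16))**2 = (14*240)**2 = 3360**2 = 11289600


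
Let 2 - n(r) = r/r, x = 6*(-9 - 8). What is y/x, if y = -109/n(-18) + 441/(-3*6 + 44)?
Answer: 2393/2652 ≈ 0.90234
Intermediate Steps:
x = -102 (x = 6*(-17) = -102)
n(r) = 1 (n(r) = 2 - r/r = 2 - 1*1 = 2 - 1 = 1)
y = -2393/26 (y = -109/1 + 441/(-3*6 + 44) = -109*1 + 441/(-18 + 44) = -109 + 441/26 = -2393/26 ≈ -92.038)
y/x = -2393/26/(-102) = -2393/26*(-1/102) = 2393/2652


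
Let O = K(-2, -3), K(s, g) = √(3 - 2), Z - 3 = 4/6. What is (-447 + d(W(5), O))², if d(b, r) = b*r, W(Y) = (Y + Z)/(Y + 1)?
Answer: 16080100/81 ≈ 1.9852e+5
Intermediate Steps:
Z = 11/3 (Z = 3 + 4/6 = 3 + 4*(⅙) = 3 + ⅔ = 11/3 ≈ 3.6667)
K(s, g) = 1 (K(s, g) = √1 = 1)
O = 1
W(Y) = (11/3 + Y)/(1 + Y) (W(Y) = (Y + 11/3)/(Y + 1) = (11/3 + Y)/(1 + Y))
(-447 + d(W(5), O))² = (-447 + ((11/3 + 5)/(1 + 5))*1)² = (-447 + ((26/3)/6)*1)² = (-447 + ((⅙)*(26/3))*1)² = (-447 + (13/9)*1)² = (-447 + 13/9)² = (-4010/9)² = 16080100/81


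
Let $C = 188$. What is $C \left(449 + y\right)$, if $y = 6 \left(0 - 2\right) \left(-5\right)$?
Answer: $95692$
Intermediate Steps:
$y = 60$ ($y = 6 \left(-2\right) \left(-5\right) = \left(-12\right) \left(-5\right) = 60$)
$C \left(449 + y\right) = 188 \left(449 + 60\right) = 188 \cdot 509 = 95692$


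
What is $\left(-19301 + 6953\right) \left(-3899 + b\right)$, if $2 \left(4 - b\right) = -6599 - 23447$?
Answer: $-137408544$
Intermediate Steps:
$b = 15027$ ($b = 4 - \frac{-6599 - 23447}{2} = 4 - -15023 = 4 + 15023 = 15027$)
$\left(-19301 + 6953\right) \left(-3899 + b\right) = \left(-19301 + 6953\right) \left(-3899 + 15027\right) = \left(-12348\right) 11128 = -137408544$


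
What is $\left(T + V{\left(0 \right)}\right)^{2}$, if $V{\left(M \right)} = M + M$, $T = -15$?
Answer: $225$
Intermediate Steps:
$V{\left(M \right)} = 2 M$
$\left(T + V{\left(0 \right)}\right)^{2} = \left(-15 + 2 \cdot 0\right)^{2} = \left(-15 + 0\right)^{2} = \left(-15\right)^{2} = 225$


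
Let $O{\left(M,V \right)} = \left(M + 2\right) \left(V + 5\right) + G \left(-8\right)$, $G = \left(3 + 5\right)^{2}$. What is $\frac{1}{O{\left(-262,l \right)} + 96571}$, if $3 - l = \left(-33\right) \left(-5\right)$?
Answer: $\frac{1}{136879} \approx 7.3057 \cdot 10^{-6}$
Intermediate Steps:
$G = 64$ ($G = 8^{2} = 64$)
$l = -162$ ($l = 3 - \left(-33\right) \left(-5\right) = 3 - 165 = -162$)
$O{\left(M,V \right)} = -512 + \left(2 + M\right) \left(5 + V\right)$ ($O{\left(M,V \right)} = \left(M + 2\right) \left(V + 5\right) + 64 \left(-8\right) = \left(2 + M\right) \left(5 + V\right) - 512 = -512 + \left(2 + M\right) \left(5 + V\right)$)
$\frac{1}{O{\left(-262,l \right)} + 96571} = \frac{1}{\left(-502 + 2 \left(-162\right) + 5 \left(-262\right) - -42444\right) + 96571} = \frac{1}{\left(-502 - 324 - 1310 + 42444\right) + 96571} = \frac{1}{40308 + 96571} = \frac{1}{136879}$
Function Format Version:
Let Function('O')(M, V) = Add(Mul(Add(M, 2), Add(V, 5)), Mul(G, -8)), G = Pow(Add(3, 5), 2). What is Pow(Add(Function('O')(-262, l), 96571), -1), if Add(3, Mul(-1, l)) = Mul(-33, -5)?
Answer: Rational(1, 136879) ≈ 7.3057e-6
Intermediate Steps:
G = 64 (G = Pow(8, 2) = 64)
l = -162 (l = Add(3, Mul(-1, Mul(-33, -5))) = Add(3, Mul(-1, 165)) = Add(3, -165) = -162)
Function('O')(M, V) = Add(-512, Mul(Add(2, M), Add(5, V))) (Function('O')(M, V) = Add(Mul(Add(M, 2), Add(V, 5)), Mul(64, -8)) = Add(Mul(Add(2, M), Add(5, V)), -512) = Add(-512, Mul(Add(2, M), Add(5, V))))
Pow(Add(Function('O')(-262, l), 96571), -1) = Pow(Add(Add(-502, Mul(2, -162), Mul(5, -262), Mul(-262, -162)), 96571), -1) = Pow(Add(Add(-502, -324, -1310, 42444), 96571), -1) = Pow(Add(40308, 96571), -1) = Pow(136879, -1) = Rational(1, 136879)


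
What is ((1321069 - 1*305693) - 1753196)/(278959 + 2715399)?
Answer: -368910/1497179 ≈ -0.24640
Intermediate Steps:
((1321069 - 1*305693) - 1753196)/(278959 + 2715399) = ((1321069 - 305693) - 1753196)/2994358 = (1015376 - 1753196)*(1/2994358) = -737820*1/2994358 = -368910/1497179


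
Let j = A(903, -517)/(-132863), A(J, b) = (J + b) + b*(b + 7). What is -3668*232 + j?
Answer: -113063488344/132863 ≈ -8.5098e+5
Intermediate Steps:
A(J, b) = J + b + b*(7 + b) (A(J, b) = (J + b) + b*(7 + b) = J + b + b*(7 + b))
j = -264056/132863 (j = (903 + (-517)² + 8*(-517))/(-132863) = (903 + 267289 - 4136)*(-1/132863) = 264056*(-1/132863) = -264056/132863 ≈ -1.9874)
-3668*232 + j = -3668*232 - 264056/132863 = -850976 - 264056/132863 = -113063488344/132863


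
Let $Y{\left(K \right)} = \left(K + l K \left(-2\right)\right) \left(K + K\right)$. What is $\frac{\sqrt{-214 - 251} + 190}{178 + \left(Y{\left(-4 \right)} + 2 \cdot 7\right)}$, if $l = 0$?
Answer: $\frac{95}{112} + \frac{i \sqrt{465}}{224} \approx 0.84821 + 0.096267 i$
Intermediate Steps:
$Y{\left(K \right)} = 2 K^{2}$ ($Y{\left(K \right)} = \left(K + 0 K \left(-2\right)\right) \left(K + K\right) = \left(K + 0 \left(-2\right)\right) 2 K = \left(K + 0\right) 2 K = K 2 K = 2 K^{2}$)
$\frac{\sqrt{-214 - 251} + 190}{178 + \left(Y{\left(-4 \right)} + 2 \cdot 7\right)} = \frac{\sqrt{-214 - 251} + 190}{178 + \left(2 \left(-4\right)^{2} + 2 \cdot 7\right)} = \frac{\sqrt{-465} + 190}{178 + \left(2 \cdot 16 + 14\right)} = \frac{i \sqrt{465} + 190}{178 + \left(32 + 14\right)} = \frac{190 + i \sqrt{465}}{178 + 46} = \frac{190 + i \sqrt{465}}{224} = \left(190 + i \sqrt{465}\right) \frac{1}{224} = \frac{95}{112} + \frac{i \sqrt{465}}{224}$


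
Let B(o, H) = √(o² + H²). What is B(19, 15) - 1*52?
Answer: -52 + √586 ≈ -27.793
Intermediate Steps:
B(o, H) = √(H² + o²)
B(19, 15) - 1*52 = √(15² + 19²) - 1*52 = √(225 + 361) - 52 = √586 - 52 = -52 + √586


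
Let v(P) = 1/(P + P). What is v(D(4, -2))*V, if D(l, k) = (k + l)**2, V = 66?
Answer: 33/4 ≈ 8.2500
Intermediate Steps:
v(P) = 1/(2*P)
v(D(4, -2))*V = (1/(2*((-2 + 4)**2)))*66 = (1/(2*(2**2)))*66 = ((1/2)/4)*66 = ((1/2)*(1/4))*66 = (1/8)*66 = 33/4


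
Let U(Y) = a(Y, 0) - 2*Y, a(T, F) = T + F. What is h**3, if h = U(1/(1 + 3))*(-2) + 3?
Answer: 343/8 ≈ 42.875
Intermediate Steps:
a(T, F) = F + T
U(Y) = -Y (U(Y) = (0 + Y) - 2*Y = Y - 2*Y = -Y)
h = 7/2 (h = -1/(1 + 3)*(-2) + 3 = -1/4*(-2) + 3 = 1/2 + 3 = 7/2 ≈ 3.5000)
h**3 = (7/2)**3 = 343/8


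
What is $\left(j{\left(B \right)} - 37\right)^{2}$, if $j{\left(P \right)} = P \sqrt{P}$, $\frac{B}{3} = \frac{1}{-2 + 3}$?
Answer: $1396 - 222 \sqrt{3} \approx 1011.5$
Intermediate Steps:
$B = 3$ ($B = \frac{3}{-2 + 3} = \frac{3}{1} = 3 \cdot 1 = 3$)
$j{\left(P \right)} = P^{\frac{3}{2}}$
$\left(j{\left(B \right)} - 37\right)^{2} = \left(3^{\frac{3}{2}} - 37\right)^{2} = \left(3 \sqrt{3} - 37\right)^{2} = \left(-37 + 3 \sqrt{3}\right)^{2}$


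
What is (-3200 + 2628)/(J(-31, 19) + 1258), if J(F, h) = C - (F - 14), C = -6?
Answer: -572/1297 ≈ -0.44102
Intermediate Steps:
J(F, h) = 8 - F (J(F, h) = -6 - (F - 14) = -6 - (-14 + F) = -6 + (14 - F) = 8 - F)
(-3200 + 2628)/(J(-31, 19) + 1258) = (-3200 + 2628)/((8 - 1*(-31)) + 1258) = -572/((8 + 31) + 1258) = -572/(39 + 1258) = -572/1297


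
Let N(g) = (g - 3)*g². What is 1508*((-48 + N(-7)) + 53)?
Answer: -731380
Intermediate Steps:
N(g) = g²*(-3 + g) (N(g) = (-3 + g)*g² = g²*(-3 + g))
1508*((-48 + N(-7)) + 53) = 1508*((-48 + (-7)²*(-3 - 7)) + 53) = 1508*((-48 + 49*(-10)) + 53) = 1508*((-48 - 490) + 53) = 1508*(-538 + 53) = 1508*(-485) = -731380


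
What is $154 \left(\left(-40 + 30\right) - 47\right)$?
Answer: $-8778$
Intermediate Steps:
$154 \left(\left(-40 + 30\right) - 47\right) = 154 \left(-10 - 47\right) = 154 \left(-57\right) = -8778$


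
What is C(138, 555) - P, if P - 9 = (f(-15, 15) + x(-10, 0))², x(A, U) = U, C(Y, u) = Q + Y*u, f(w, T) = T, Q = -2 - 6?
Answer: 76348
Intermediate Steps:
Q = -8
C(Y, u) = -8 + Y*u
P = 234 (P = 9 + (15 + 0)² = 9 + 15² = 9 + 225 = 234)
C(138, 555) - P = (-8 + 138*555) - 1*234 = (-8 + 76590) - 234 = 76582 - 234 = 76348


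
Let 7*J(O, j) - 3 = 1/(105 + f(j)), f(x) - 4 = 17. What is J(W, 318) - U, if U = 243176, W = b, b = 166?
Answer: -214480853/882 ≈ -2.4318e+5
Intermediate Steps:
W = 166
f(x) = 21 (f(x) = 4 + 17 = 21)
J(O, j) = 379/882 (J(O, j) = 3/7 + 1/(7*(105 + 21)) = 3/7 + (1/7)/126 = 3/7 + (1/7)*(1/126) = 3/7 + 1/882 = 379/882)
J(W, 318) - U = 379/882 - 1*243176 = 379/882 - 243176 = -214480853/882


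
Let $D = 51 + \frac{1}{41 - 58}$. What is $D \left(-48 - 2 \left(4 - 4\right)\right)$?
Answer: $- \frac{41568}{17} \approx -2445.2$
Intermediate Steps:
$D = \frac{866}{17}$ ($D = 51 + \frac{1}{-17} = 51 - \frac{1}{17} = \frac{866}{17} \approx 50.941$)
$D \left(-48 - 2 \left(4 - 4\right)\right) = \frac{866 \left(-48 - 2 \left(4 - 4\right)\right)}{17} = \frac{866 \left(-48 - 0\right)}{17} = \frac{866 \left(-48 + 0\right)}{17} = \frac{866}{17} \left(-48\right) = - \frac{41568}{17}$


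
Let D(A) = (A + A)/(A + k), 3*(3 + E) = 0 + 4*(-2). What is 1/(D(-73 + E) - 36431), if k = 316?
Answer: -89/3242418 ≈ -2.7449e-5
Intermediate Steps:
E = -17/3 (E = -3 + (0 + 4*(-2))/3 = -3 + (0 - 8)/3 = -3 + (1/3)*(-8) = -3 - 8/3 = -17/3 ≈ -5.6667)
D(A) = 2*A/(316 + A) (D(A) = (A + A)/(A + 316) = (2*A)/(316 + A) = 2*A/(316 + A))
1/(D(-73 + E) - 36431) = 1/(2*(-73 - 17/3)/(316 + (-73 - 17/3)) - 36431) = 1/(2*(-236/3)/(316 - 236/3) - 36431) = 1/(2*(-236/3)/(712/3) - 36431) = 1/(2*(-236/3)*(3/712) - 36431) = 1/(-59/89 - 36431) = 1/(-3242418/89) = -89/3242418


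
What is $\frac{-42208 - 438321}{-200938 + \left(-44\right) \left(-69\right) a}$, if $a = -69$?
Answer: $\frac{480529}{410422} \approx 1.1708$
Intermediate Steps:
$\frac{-42208 - 438321}{-200938 + \left(-44\right) \left(-69\right) a} = \frac{-42208 - 438321}{-200938 + \left(-44\right) \left(-69\right) \left(-69\right)} = - \frac{480529}{-200938 + 3036 \left(-69\right)} = - \frac{480529}{-200938 - 209484} = - \frac{480529}{-410422} = \left(-480529\right) \left(- \frac{1}{410422}\right) = \frac{480529}{410422}$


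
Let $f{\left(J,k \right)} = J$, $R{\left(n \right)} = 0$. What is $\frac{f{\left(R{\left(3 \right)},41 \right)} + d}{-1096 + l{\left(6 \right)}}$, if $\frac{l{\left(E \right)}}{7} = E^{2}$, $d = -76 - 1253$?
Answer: $\frac{1329}{844} \approx 1.5746$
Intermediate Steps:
$d = -1329$ ($d = -76 - 1253 = -1329$)
$l{\left(E \right)} = 7 E^{2}$
$\frac{f{\left(R{\left(3 \right)},41 \right)} + d}{-1096 + l{\left(6 \right)}} = \frac{0 - 1329}{-1096 + 7 \cdot 6^{2}} = - \frac{1329}{-1096 + 7 \cdot 36} = - \frac{1329}{-1096 + 252} = - \frac{1329}{-844} = \left(-1329\right) \left(- \frac{1}{844}\right) = \frac{1329}{844}$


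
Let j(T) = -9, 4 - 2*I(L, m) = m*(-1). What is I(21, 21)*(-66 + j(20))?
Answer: -1875/2 ≈ -937.50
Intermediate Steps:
I(L, m) = 2 + m/2 (I(L, m) = 2 - m*(-1)/2 = 2 - (-1)*m/2 = 2 + m/2)
I(21, 21)*(-66 + j(20)) = (2 + (½)*21)*(-66 - 9) = (2 + 21/2)*(-75) = (25/2)*(-75) = -1875/2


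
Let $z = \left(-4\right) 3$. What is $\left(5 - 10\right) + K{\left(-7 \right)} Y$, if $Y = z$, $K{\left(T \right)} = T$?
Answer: $79$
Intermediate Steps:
$z = -12$
$Y = -12$
$\left(5 - 10\right) + K{\left(-7 \right)} Y = \left(5 - 10\right) - -84 = \left(5 - 10\right) + 84 = -5 + 84 = 79$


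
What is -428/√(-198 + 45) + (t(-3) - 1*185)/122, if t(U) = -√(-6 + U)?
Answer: -185/122 - 3*I/122 + 428*I*√17/51 ≈ -1.5164 + 34.577*I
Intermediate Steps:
-428/√(-198 + 45) + (t(-3) - 1*185)/122 = -428/√(-198 + 45) + (-√(-6 - 3) - 1*185)/122 = -428*(-I*√17/51) + (-√(-9) - 185)*(1/122) = -428*(-I*√17/51) + (-3*I - 185)*(1/122) = -(-428)*I*√17/51 + (-3*I - 185)*(1/122) = 428*I*√17/51 + (-185 - 3*I)*(1/122) = 428*I*√17/51 + (-185/122 - 3*I/122) = -185/122 - 3*I/122 + 428*I*√17/51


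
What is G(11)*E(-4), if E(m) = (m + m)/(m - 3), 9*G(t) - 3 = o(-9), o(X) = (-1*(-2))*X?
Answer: -40/21 ≈ -1.9048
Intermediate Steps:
o(X) = 2*X
G(t) = -5/3 (G(t) = ⅓ + (2*(-9))/9 = ⅓ + (⅑)*(-18) = ⅓ - 2 = -5/3)
E(m) = 2*m/(-3 + m) (E(m) = (2*m)/(-3 + m) = 2*m/(-3 + m))
G(11)*E(-4) = -10*(-4)/(3*(-3 - 4)) = -10*(-4)/(3*(-7)) = -10*(-4)*(-1)/(3*7) = -5/3*8/7 = -40/21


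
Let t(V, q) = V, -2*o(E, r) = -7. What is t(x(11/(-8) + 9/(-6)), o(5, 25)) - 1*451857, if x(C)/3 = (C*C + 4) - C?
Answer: -28915941/64 ≈ -4.5181e+5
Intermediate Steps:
o(E, r) = 7/2 (o(E, r) = -½*(-7) = 7/2)
x(C) = 12 - 3*C + 3*C² (x(C) = 3*((C*C + 4) - C) = 3*((C² + 4) - C) = 3*((4 + C²) - C) = 3*(4 + C² - C) = 12 - 3*C + 3*C²)
t(x(11/(-8) + 9/(-6)), o(5, 25)) - 1*451857 = (12 - 3*(11/(-8) + 9/(-6)) + 3*(11/(-8) + 9/(-6))²) - 1*451857 = (12 - 3*(11*(-⅛) + 9*(-⅙)) + 3*(11*(-⅛) + 9*(-⅙))²) - 451857 = (12 - 3*(-11/8 - 3/2) + 3*(-11/8 - 3/2)²) - 451857 = (12 - 3*(-23/8) + 3*(-23/8)²) - 451857 = (12 + 69/8 + 3*(529/64)) - 451857 = (12 + 69/8 + 1587/64) - 451857 = 2907/64 - 451857 = -28915941/64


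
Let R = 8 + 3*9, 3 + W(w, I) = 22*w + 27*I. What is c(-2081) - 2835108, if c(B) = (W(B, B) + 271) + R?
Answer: -2936774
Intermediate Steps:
W(w, I) = -3 + 22*w + 27*I (W(w, I) = -3 + (22*w + 27*I) = -3 + 22*w + 27*I)
R = 35 (R = 8 + 27 = 35)
c(B) = 303 + 49*B (c(B) = ((-3 + 22*B + 27*B) + 271) + 35 = ((-3 + 49*B) + 271) + 35 = (268 + 49*B) + 35 = 303 + 49*B)
c(-2081) - 2835108 = (303 + 49*(-2081)) - 2835108 = (303 - 101969) - 2835108 = -101666 - 2835108 = -2936774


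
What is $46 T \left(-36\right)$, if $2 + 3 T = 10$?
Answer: $-4416$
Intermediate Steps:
$T = \frac{8}{3}$ ($T = - \frac{2}{3} + \frac{1}{3} \cdot 10 = - \frac{2}{3} + \frac{10}{3} = \frac{8}{3} \approx 2.6667$)
$46 T \left(-36\right) = 46 \cdot \frac{8}{3} \left(-36\right) = \frac{368}{3} \left(-36\right) = -4416$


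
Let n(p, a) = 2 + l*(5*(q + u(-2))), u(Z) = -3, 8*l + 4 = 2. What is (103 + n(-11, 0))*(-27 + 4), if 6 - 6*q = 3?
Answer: -19895/8 ≈ -2486.9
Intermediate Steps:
q = ½ (q = 1 - ⅙*3 = 1 - ½ = ½ ≈ 0.50000)
l = -¼ (l = -½ + (⅛)*2 = -½ + ¼ = -¼ ≈ -0.25000)
n(p, a) = 41/8 (n(p, a) = 2 - 5*(½ - 3)/4 = 2 - 5*(-5)/(4*2) = 2 - ¼*(-25/2) = 2 + 25/8 = 41/8)
(103 + n(-11, 0))*(-27 + 4) = (103 + 41/8)*(-27 + 4) = (865/8)*(-23) = -19895/8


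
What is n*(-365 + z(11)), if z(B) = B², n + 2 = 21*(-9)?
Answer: 46604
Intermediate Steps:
n = -191 (n = -2 + 21*(-9) = -2 - 189 = -191)
n*(-365 + z(11)) = -191*(-365 + 11²) = -191*(-365 + 121) = -191*(-244) = 46604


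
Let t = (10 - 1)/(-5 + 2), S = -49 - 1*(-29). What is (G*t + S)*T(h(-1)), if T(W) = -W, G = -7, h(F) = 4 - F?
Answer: -5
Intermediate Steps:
S = -20 (S = -49 + 29 = -20)
t = -3 (t = 9/(-3) = 9*(-⅓) = -3)
(G*t + S)*T(h(-1)) = (-7*(-3) - 20)*(-(4 - 1*(-1))) = (21 - 20)*(-(4 + 1)) = 1*(-1*5) = 1*(-5) = -5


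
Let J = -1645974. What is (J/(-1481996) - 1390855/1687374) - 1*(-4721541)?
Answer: 9054502326450215/1917700551 ≈ 4.7215e+6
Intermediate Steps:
(J/(-1481996) - 1390855/1687374) - 1*(-4721541) = (-1645974/(-1481996) - 1390855/1687374) - 1*(-4721541) = (-1645974*(-1/1481996) - 1390855*1/1687374) + 4721541 = (5049/4546 - 1390855/1687374) + 4721541 = 549181124/1917700551 + 4721541 = 9054502326450215/1917700551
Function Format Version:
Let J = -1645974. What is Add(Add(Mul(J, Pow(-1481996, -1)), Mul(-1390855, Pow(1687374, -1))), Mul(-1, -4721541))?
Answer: Rational(9054502326450215, 1917700551) ≈ 4.7215e+6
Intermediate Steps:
Add(Add(Mul(J, Pow(-1481996, -1)), Mul(-1390855, Pow(1687374, -1))), Mul(-1, -4721541)) = Add(Add(Mul(-1645974, Pow(-1481996, -1)), Mul(-1390855, Pow(1687374, -1))), Mul(-1, -4721541)) = Add(Add(Mul(-1645974, Rational(-1, 1481996)), Mul(-1390855, Rational(1, 1687374))), 4721541) = Add(Add(Rational(5049, 4546), Rational(-1390855, 1687374)), 4721541) = Add(Rational(549181124, 1917700551), 4721541) = Rational(9054502326450215, 1917700551)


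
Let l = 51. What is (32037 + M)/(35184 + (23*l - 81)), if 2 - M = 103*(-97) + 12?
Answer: 7003/6046 ≈ 1.1583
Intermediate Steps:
M = 9981 (M = 2 - (103*(-97) + 12) = 2 - (-9991 + 12) = 2 - 1*(-9979) = 2 + 9979 = 9981)
(32037 + M)/(35184 + (23*l - 81)) = (32037 + 9981)/(35184 + (23*51 - 81)) = 42018/(35184 + (1173 - 81)) = 42018/(35184 + 1092) = 42018/36276 = 42018*(1/36276) = 7003/6046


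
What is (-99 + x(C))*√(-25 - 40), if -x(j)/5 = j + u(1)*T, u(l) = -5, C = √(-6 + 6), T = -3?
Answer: -174*I*√65 ≈ -1402.8*I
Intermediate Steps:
C = 0 (C = √0 = 0)
x(j) = -75 - 5*j (x(j) = -5*(j - 5*(-3)) = -5*(j + 15) = -5*(15 + j) = -75 - 5*j)
(-99 + x(C))*√(-25 - 40) = (-99 + (-75 - 5*0))*√(-25 - 40) = (-99 + (-75 + 0))*√(-65) = (-99 - 75)*(I*√65) = -174*I*√65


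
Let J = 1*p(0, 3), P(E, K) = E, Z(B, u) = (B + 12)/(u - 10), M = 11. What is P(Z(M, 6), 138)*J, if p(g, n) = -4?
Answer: 23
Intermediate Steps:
Z(B, u) = (12 + B)/(-10 + u)
J = -4 (J = 1*(-4) = -4)
P(Z(M, 6), 138)*J = ((12 + 11)/(-10 + 6))*(-4) = (23/(-4))*(-4) = -¼*23*(-4) = -23/4*(-4) = 23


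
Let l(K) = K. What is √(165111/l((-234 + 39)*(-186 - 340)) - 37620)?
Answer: I*√43974246766970/34190 ≈ 193.95*I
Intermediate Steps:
√(165111/l((-234 + 39)*(-186 - 340)) - 37620) = √(165111/(((-234 + 39)*(-186 - 340))) - 37620) = √(165111/((-195*(-526))) - 37620) = √(165111/102570 - 37620) = √(165111*(1/102570) - 37620) = √(55037/34190 - 37620) = √(-1286172763/34190) = I*√43974246766970/34190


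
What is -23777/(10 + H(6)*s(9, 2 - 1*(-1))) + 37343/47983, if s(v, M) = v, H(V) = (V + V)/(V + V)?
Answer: -1140182274/911677 ≈ -1250.6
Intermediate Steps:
H(V) = 1 (H(V) = (2*V)/((2*V)) = (2*V)*(1/(2*V)) = 1)
-23777/(10 + H(6)*s(9, 2 - 1*(-1))) + 37343/47983 = -23777/(10 + 1*9) + 37343/47983 = -23777/(10 + 9) + 37343*(1/47983) = -23777/19 + 37343/47983 = -1140182274/911677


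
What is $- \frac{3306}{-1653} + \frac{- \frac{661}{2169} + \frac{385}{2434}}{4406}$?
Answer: $\frac{46520823143}{23260798476} \approx 2.0$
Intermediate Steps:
$- \frac{3306}{-1653} + \frac{- \frac{661}{2169} + \frac{385}{2434}}{4406} = \left(-3306\right) \left(- \frac{1}{1653}\right) + \left(\left(-661\right) \frac{1}{2169} + 385 \cdot \frac{1}{2434}\right) \frac{1}{4406} = 2 + \left(- \frac{661}{2169} + \frac{385}{2434}\right) \frac{1}{4406} = 2 - \frac{773809}{23260798476} = \frac{46520823143}{23260798476}$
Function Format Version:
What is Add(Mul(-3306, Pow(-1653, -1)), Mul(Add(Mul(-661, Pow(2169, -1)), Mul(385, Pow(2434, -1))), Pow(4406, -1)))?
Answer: Rational(46520823143, 23260798476) ≈ 2.0000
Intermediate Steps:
Add(Mul(-3306, Pow(-1653, -1)), Mul(Add(Mul(-661, Pow(2169, -1)), Mul(385, Pow(2434, -1))), Pow(4406, -1))) = Add(Mul(-3306, Rational(-1, 1653)), Mul(Add(Mul(-661, Rational(1, 2169)), Mul(385, Rational(1, 2434))), Rational(1, 4406))) = Add(2, Mul(Add(Rational(-661, 2169), Rational(385, 2434)), Rational(1, 4406))) = Add(2, Mul(Rational(-773809, 5279346), Rational(1, 4406))) = Add(2, Rational(-773809, 23260798476)) = Rational(46520823143, 23260798476)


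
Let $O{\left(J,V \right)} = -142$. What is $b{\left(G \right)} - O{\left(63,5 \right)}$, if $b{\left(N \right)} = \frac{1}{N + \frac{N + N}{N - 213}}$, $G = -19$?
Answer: $\frac{310154}{2185} \approx 141.95$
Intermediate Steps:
$b{\left(N \right)} = \frac{1}{N + \frac{2 N}{-213 + N}}$
$b{\left(G \right)} - O{\left(63,5 \right)} = \frac{-213 - 19}{\left(-19\right) \left(-211 - 19\right)} - -142 = \left(- \frac{1}{19}\right) \frac{1}{-230} \left(-232\right) + 142 = \left(- \frac{1}{19}\right) \left(- \frac{1}{230}\right) \left(-232\right) + 142 = - \frac{116}{2185} + 142 = \frac{310154}{2185}$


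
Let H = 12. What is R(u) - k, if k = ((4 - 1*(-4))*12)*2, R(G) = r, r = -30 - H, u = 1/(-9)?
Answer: -234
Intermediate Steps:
u = -⅑ ≈ -0.11111
r = -42 (r = -30 - 1*12 = -30 - 12 = -42)
R(G) = -42
k = 192 (k = ((4 + 4)*12)*2 = (8*12)*2 = 96*2 = 192)
R(u) - k = -42 - 1*192 = -42 - 192 = -234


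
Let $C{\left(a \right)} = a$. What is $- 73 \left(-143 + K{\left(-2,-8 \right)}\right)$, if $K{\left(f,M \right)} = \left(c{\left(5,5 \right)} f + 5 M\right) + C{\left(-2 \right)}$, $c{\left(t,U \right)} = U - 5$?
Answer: $13505$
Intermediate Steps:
$c{\left(t,U \right)} = -5 + U$
$K{\left(f,M \right)} = -2 + 5 M$ ($K{\left(f,M \right)} = \left(\left(-5 + 5\right) f + 5 M\right) - 2 = \left(0 f + 5 M\right) - 2 = \left(0 + 5 M\right) - 2 = 5 M - 2 = -2 + 5 M$)
$- 73 \left(-143 + K{\left(-2,-8 \right)}\right) = - 73 \left(-143 + \left(-2 + 5 \left(-8\right)\right)\right) = - 73 \left(-143 - 42\right) = \left(-73\right) \left(-185\right) = 13505$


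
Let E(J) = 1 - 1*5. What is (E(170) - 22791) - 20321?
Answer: -43116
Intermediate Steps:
E(J) = -4 (E(J) = 1 - 5 = -4)
(E(170) - 22791) - 20321 = (-4 - 22791) - 20321 = -22795 - 20321 = -43116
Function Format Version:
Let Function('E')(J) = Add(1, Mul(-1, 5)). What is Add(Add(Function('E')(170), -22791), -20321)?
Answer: -43116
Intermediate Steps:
Function('E')(J) = -4 (Function('E')(J) = Add(1, -5) = -4)
Add(Add(Function('E')(170), -22791), -20321) = Add(Add(-4, -22791), -20321) = Add(-22795, -20321) = -43116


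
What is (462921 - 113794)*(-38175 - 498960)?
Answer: -187528331145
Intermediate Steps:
(462921 - 113794)*(-38175 - 498960) = 349127*(-537135) = -187528331145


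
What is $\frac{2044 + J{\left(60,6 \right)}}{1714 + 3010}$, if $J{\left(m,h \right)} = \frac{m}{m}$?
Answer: $\frac{2045}{4724} \approx 0.4329$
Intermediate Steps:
$J{\left(m,h \right)} = 1$
$\frac{2044 + J{\left(60,6 \right)}}{1714 + 3010} = \frac{2044 + 1}{1714 + 3010} = \frac{2045}{4724}$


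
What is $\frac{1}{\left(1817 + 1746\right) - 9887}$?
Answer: $- \frac{1}{6324} \approx -0.00015813$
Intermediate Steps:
$\frac{1}{\left(1817 + 1746\right) - 9887} = \frac{1}{3563 - 9887} = \frac{1}{-6324} = - \frac{1}{6324}$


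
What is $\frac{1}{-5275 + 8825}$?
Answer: $\frac{1}{3550} \approx 0.00028169$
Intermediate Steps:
$\frac{1}{-5275 + 8825} = \frac{1}{3550}$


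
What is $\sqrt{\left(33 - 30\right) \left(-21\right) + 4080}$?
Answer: $\sqrt{4017} \approx 63.38$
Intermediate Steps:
$\sqrt{\left(33 - 30\right) \left(-21\right) + 4080} = \sqrt{3 \left(-21\right) + 4080} = \sqrt{-63 + 4080} = \sqrt{4017}$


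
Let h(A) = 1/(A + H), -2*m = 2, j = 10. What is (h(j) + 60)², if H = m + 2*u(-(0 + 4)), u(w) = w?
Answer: 3721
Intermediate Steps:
m = -1 (m = -½*2 = -1)
H = -9 (H = -1 + 2*(-(0 + 4)) = -1 + 2*(-1*4) = -1 + 2*(-4) = -1 - 8 = -9)
h(A) = 1/(-9 + A) (h(A) = 1/(A - 9) = 1/(-9 + A))
(h(j) + 60)² = (1/(-9 + 10) + 60)² = (1/1 + 60)² = (1 + 60)² = 61² = 3721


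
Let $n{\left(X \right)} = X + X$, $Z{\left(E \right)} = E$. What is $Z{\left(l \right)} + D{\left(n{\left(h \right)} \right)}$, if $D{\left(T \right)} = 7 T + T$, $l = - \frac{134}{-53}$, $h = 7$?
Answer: $\frac{6070}{53} \approx 114.53$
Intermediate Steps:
$l = \frac{134}{53}$ ($l = \left(-134\right) \left(- \frac{1}{53}\right) = \frac{134}{53} \approx 2.5283$)
$n{\left(X \right)} = 2 X$
$D{\left(T \right)} = 8 T$
$Z{\left(l \right)} + D{\left(n{\left(h \right)} \right)} = \frac{134}{53} + 8 \cdot 2 \cdot 7 = \frac{134}{53} + 8 \cdot 14 = \frac{134}{53} + 112 = \frac{6070}{53}$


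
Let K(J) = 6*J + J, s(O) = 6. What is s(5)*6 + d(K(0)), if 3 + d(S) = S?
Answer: 33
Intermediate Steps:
K(J) = 7*J
d(S) = -3 + S
s(5)*6 + d(K(0)) = 6*6 + (-3 + 7*0) = 36 + (-3 + 0) = 36 - 3 = 33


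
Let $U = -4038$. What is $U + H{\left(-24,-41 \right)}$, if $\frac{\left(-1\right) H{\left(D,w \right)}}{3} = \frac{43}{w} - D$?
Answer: $- \frac{168381}{41} \approx -4106.9$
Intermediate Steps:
$H{\left(D,w \right)} = - \frac{129}{w} + 3 D$ ($H{\left(D,w \right)} = - 3 \left(\frac{43}{w} - D\right) = - 3 \left(- D + \frac{43}{w}\right) = - \frac{129}{w} + 3 D$)
$U + H{\left(-24,-41 \right)} = -4038 - \left(72 + \frac{129}{-41}\right) = -4038 - \frac{2823}{41} = - \frac{168381}{41}$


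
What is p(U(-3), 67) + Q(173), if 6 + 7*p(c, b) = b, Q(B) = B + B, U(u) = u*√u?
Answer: 2483/7 ≈ 354.71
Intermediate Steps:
U(u) = u^(3/2)
Q(B) = 2*B
p(c, b) = -6/7 + b/7
p(U(-3), 67) + Q(173) = (-6/7 + (⅐)*67) + 2*173 = (-6/7 + 67/7) + 346 = 61/7 + 346 = 2483/7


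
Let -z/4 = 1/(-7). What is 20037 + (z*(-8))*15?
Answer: 139779/7 ≈ 19968.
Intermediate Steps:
z = 4/7 (z = -4/(-7) = -4*(-⅐) = 4/7 ≈ 0.57143)
20037 + (z*(-8))*15 = 20037 + ((4/7)*(-8))*15 = 20037 - 32/7*15 = 20037 - 480/7 = 139779/7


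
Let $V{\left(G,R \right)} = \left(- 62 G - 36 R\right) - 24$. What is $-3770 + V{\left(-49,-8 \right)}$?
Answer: $-468$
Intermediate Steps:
$V{\left(G,R \right)} = -24 - 62 G - 36 R$
$-3770 + V{\left(-49,-8 \right)} = -3770 - -3302 = -3770 + \left(-24 + 3038 + 288\right) = -3770 + 3302 = -468$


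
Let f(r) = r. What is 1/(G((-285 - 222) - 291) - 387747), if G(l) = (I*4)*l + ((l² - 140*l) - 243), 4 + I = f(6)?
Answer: 1/354150 ≈ 2.8237e-6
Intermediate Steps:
I = 2 (I = -4 + 6 = 2)
G(l) = -243 + l² - 132*l (G(l) = (2*4)*l + ((l² - 140*l) - 243) = 8*l + (-243 + l² - 140*l) = -243 + l² - 132*l)
1/(G((-285 - 222) - 291) - 387747) = 1/((-243 + ((-285 - 222) - 291)² - 132*((-285 - 222) - 291)) - 387747) = 1/((-243 + (-507 - 291)² - 132*(-507 - 291)) - 387747) = 1/((-243 + (-798)² - 132*(-798)) - 387747) = 1/((-243 + 636804 + 105336) - 387747) = 1/(741897 - 387747) = 1/354150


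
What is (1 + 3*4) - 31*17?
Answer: -514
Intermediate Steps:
(1 + 3*4) - 31*17 = (1 + 12) - 527 = 13 - 527 = -514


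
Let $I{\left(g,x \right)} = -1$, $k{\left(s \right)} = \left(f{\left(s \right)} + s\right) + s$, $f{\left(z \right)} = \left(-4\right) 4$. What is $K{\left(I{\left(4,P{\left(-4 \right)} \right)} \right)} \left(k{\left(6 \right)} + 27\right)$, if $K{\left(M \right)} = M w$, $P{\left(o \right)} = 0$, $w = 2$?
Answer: $-46$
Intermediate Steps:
$f{\left(z \right)} = -16$
$k{\left(s \right)} = -16 + 2 s$ ($k{\left(s \right)} = \left(-16 + s\right) + s = -16 + 2 s$)
$K{\left(M \right)} = 2 M$ ($K{\left(M \right)} = M 2 = 2 M$)
$K{\left(I{\left(4,P{\left(-4 \right)} \right)} \right)} \left(k{\left(6 \right)} + 27\right) = 2 \left(-1\right) \left(\left(-16 + 2 \cdot 6\right) + 27\right) = - 2 \left(\left(-16 + 12\right) + 27\right) = - 2 \left(-4 + 27\right) = \left(-2\right) 23 = -46$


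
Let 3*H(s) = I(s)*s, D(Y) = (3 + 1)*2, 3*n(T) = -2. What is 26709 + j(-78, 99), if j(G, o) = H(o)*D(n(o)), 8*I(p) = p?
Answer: 29976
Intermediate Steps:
n(T) = -2/3 (n(T) = (1/3)*(-2) = -2/3)
I(p) = p/8
D(Y) = 8 (D(Y) = 4*2 = 8)
H(s) = s**2/24 (H(s) = ((s/8)*s)/3 = (s**2/8)/3 = s**2/24)
j(G, o) = o**2/3 (j(G, o) = (o**2/24)*8 = o**2/3)
26709 + j(-78, 99) = 26709 + (1/3)*99**2 = 26709 + (1/3)*9801 = 26709 + 3267 = 29976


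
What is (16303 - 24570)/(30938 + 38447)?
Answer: -8267/69385 ≈ -0.11915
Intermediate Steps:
(16303 - 24570)/(30938 + 38447) = -8267/69385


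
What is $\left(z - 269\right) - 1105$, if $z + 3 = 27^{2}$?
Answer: $-648$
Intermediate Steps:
$z = 726$ ($z = -3 + 27^{2} = -3 + 729 = 726$)
$\left(z - 269\right) - 1105 = \left(726 - 269\right) - 1105 = 457 - 1105 = -648$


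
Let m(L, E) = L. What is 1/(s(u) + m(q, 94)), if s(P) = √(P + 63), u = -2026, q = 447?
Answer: 447/201772 - I*√1963/201772 ≈ 0.0022154 - 0.00021958*I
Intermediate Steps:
s(P) = √(63 + P)
1/(s(u) + m(q, 94)) = 1/(√(63 - 2026) + 447) = 1/(√(-1963) + 447) = 1/(I*√1963 + 447) = 1/(447 + I*√1963)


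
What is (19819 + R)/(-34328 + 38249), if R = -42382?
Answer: -7521/1307 ≈ -5.7544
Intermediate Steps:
(19819 + R)/(-34328 + 38249) = (19819 - 42382)/(-34328 + 38249) = -22563/3921 = -22563*1/3921 = -7521/1307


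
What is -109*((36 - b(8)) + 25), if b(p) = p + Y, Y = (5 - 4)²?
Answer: -5668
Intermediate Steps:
Y = 1 (Y = 1² = 1)
b(p) = 1 + p (b(p) = p + 1 = 1 + p)
-109*((36 - b(8)) + 25) = -109*((36 - (1 + 8)) + 25) = -109*((36 - 1*9) + 25) = -109*((36 - 9) + 25) = -109*(27 + 25) = -109*52 = -5668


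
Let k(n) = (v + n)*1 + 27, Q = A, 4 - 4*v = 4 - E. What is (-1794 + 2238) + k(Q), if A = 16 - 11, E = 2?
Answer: 953/2 ≈ 476.50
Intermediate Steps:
v = ½ (v = 1 - (4 - 1*2)/4 = 1 - (4 - 2)/4 = 1 - ¼*2 = 1 - ½ = ½ ≈ 0.50000)
A = 5
Q = 5
k(n) = 55/2 + n (k(n) = (½ + n)*1 + 27 = (½ + n) + 27 = 55/2 + n)
(-1794 + 2238) + k(Q) = (-1794 + 2238) + (55/2 + 5) = 444 + 65/2 = 953/2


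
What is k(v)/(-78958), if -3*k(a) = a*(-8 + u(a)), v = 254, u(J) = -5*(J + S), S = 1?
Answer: -162941/118437 ≈ -1.3758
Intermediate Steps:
u(J) = -5 - 5*J (u(J) = -5*(J + 1) = -5*(1 + J) = -5 - 5*J)
k(a) = -a*(-13 - 5*a)/3 (k(a) = -a*(-8 + (-5 - 5*a))/3 = -a*(-13 - 5*a)/3)
k(v)/(-78958) = ((1/3)*254*(13 + 5*254))/(-78958) = ((1/3)*254*(13 + 1270))*(-1/78958) = ((1/3)*254*1283)*(-1/78958) = (325882/3)*(-1/78958) = -162941/118437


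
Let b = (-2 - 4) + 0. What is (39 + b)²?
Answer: 1089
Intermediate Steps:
b = -6 (b = -6 + 0 = -6)
(39 + b)² = (39 - 6)² = 33² = 1089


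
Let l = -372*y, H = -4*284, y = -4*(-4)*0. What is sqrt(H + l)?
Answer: 4*I*sqrt(71) ≈ 33.705*I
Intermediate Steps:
y = 0 (y = 16*0 = 0)
H = -1136
l = 0 (l = -372*0 = 0)
sqrt(H + l) = sqrt(-1136 + 0) = sqrt(-1136) = 4*I*sqrt(71)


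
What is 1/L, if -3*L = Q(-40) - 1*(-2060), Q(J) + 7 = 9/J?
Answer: -120/82111 ≈ -0.0014614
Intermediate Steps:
Q(J) = -7 + 9/J
L = -82111/120 (L = -((-7 + 9/(-40)) - 1*(-2060))/3 = -((-7 + 9*(-1/40)) + 2060)/3 = -((-7 - 9/40) + 2060)/3 = -(-289/40 + 2060)/3 = -⅓*82111/40 = -82111/120 ≈ -684.26)
1/L = 1/(-82111/120) = -120/82111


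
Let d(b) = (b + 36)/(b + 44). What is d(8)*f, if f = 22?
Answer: 242/13 ≈ 18.615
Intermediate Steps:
d(b) = (36 + b)/(44 + b)
d(8)*f = ((36 + 8)/(44 + 8))*22 = (44/52)*22 = ((1/52)*44)*22 = (11/13)*22 = 242/13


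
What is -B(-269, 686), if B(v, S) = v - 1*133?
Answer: 402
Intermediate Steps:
B(v, S) = -133 + v (B(v, S) = v - 133 = -133 + v)
-B(-269, 686) = -(-133 - 269) = -1*(-402) = 402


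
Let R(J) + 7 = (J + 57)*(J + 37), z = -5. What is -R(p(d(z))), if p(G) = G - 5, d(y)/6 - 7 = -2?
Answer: -5077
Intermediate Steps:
d(y) = 30 (d(y) = 42 + 6*(-2) = 42 - 12 = 30)
p(G) = -5 + G
R(J) = -7 + (37 + J)*(57 + J) (R(J) = -7 + (J + 57)*(J + 37) = -7 + (57 + J)*(37 + J) = -7 + (37 + J)*(57 + J))
-R(p(d(z))) = -(2102 + (-5 + 30)² + 94*(-5 + 30)) = -(2102 + 25² + 94*25) = -(2102 + 625 + 2350) = -1*5077 = -5077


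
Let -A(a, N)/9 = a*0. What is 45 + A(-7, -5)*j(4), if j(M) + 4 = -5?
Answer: 45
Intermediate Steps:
j(M) = -9 (j(M) = -4 - 5 = -9)
A(a, N) = 0 (A(a, N) = -9*a*0 = -9*0 = 0)
45 + A(-7, -5)*j(4) = 45 + 0*(-9) = 45 + 0 = 45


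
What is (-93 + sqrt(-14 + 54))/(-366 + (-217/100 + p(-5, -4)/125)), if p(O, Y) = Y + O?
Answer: 46500/184121 - 1000*sqrt(10)/184121 ≈ 0.23538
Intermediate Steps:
p(O, Y) = O + Y
(-93 + sqrt(-14 + 54))/(-366 + (-217/100 + p(-5, -4)/125)) = (-93 + sqrt(-14 + 54))/(-366 + (-217/100 + (-5 - 4)/125)) = (-93 + sqrt(40))/(-366 + (-217*1/100 - 9*1/125)) = (-93 + 2*sqrt(10))/(-366 + (-217/100 - 9/125)) = (-93 + 2*sqrt(10))/(-366 - 1121/500) = (-93 + 2*sqrt(10))/(-184121/500) = -500*(-93 + 2*sqrt(10))/184121 = 46500/184121 - 1000*sqrt(10)/184121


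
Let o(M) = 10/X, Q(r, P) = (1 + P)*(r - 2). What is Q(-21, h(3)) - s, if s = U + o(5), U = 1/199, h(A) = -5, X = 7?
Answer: 126159/1393 ≈ 90.566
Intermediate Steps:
Q(r, P) = (1 + P)*(-2 + r)
o(M) = 10/7
U = 1/199 ≈ 0.0050251
s = 1997/1393 (s = 1/199 + 10/7 = 1997/1393 ≈ 1.4336)
Q(-21, h(3)) - s = (-2 - 21 - 2*(-5) - 5*(-21)) - 1*1997/1393 = (-2 - 21 + 10 + 105) - 1997/1393 = 92 - 1997/1393 = 126159/1393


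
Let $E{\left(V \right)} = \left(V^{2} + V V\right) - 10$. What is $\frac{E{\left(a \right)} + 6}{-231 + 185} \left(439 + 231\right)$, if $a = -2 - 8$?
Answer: $- \frac{65660}{23} \approx -2854.8$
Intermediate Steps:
$a = -10$ ($a = -2 - 8 = -10$)
$E{\left(V \right)} = -10 + 2 V^{2}$ ($E{\left(V \right)} = \left(V^{2} + V^{2}\right) - 10 = 2 V^{2} - 10 = -10 + 2 V^{2}$)
$\frac{E{\left(a \right)} + 6}{-231 + 185} \left(439 + 231\right) = \frac{\left(-10 + 2 \left(-10\right)^{2}\right) + 6}{-231 + 185} \left(439 + 231\right) = \frac{\left(-10 + 2 \cdot 100\right) + 6}{-46} \cdot 670 = \left(\left(-10 + 200\right) + 6\right) \left(- \frac{1}{46}\right) 670 = \left(190 + 6\right) \left(- \frac{1}{46}\right) 670 = 196 \left(- \frac{1}{46}\right) 670 = \left(- \frac{98}{23}\right) 670 = - \frac{65660}{23}$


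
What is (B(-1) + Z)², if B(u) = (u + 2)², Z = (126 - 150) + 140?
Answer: 13689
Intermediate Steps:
Z = 116 (Z = -24 + 140 = 116)
B(u) = (2 + u)²
(B(-1) + Z)² = ((2 - 1)² + 116)² = (1² + 116)² = (1 + 116)² = 117² = 13689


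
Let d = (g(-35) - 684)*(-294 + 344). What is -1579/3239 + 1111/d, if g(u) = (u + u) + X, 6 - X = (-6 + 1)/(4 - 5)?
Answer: -63047879/121948350 ≈ -0.51700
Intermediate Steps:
X = 1 (X = 6 - (-6 + 1)/(4 - 5) = 6 - (-5)/(-1) = 6 - (-5)*(-1) = 6 - 1*5 = 6 - 5 = 1)
g(u) = 1 + 2*u (g(u) = (u + u) + 1 = 2*u + 1 = 1 + 2*u)
d = -37650 (d = ((1 + 2*(-35)) - 684)*(-294 + 344) = ((1 - 70) - 684)*50 = (-69 - 684)*50 = -753*50 = -37650)
-1579/3239 + 1111/d = -1579/3239 + 1111/(-37650) = -1579*1/3239 + 1111*(-1/37650) = -1579/3239 - 1111/37650 = -63047879/121948350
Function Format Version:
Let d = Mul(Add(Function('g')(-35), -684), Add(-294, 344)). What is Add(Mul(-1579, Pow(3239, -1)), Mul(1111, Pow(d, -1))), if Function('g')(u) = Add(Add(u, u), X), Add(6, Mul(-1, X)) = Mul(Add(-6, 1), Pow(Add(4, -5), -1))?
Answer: Rational(-63047879, 121948350) ≈ -0.51700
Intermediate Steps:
X = 1 (X = Add(6, Mul(-1, Mul(Add(-6, 1), Pow(Add(4, -5), -1)))) = Add(6, Mul(-1, Mul(-5, Pow(-1, -1)))) = Add(6, Mul(-1, Mul(-5, -1))) = Add(6, Mul(-1, 5)) = Add(6, -5) = 1)
Function('g')(u) = Add(1, Mul(2, u)) (Function('g')(u) = Add(Add(u, u), 1) = Add(Mul(2, u), 1) = Add(1, Mul(2, u)))
d = -37650 (d = Mul(Add(Add(1, Mul(2, -35)), -684), Add(-294, 344)) = Mul(Add(Add(1, -70), -684), 50) = Mul(Add(-69, -684), 50) = Mul(-753, 50) = -37650)
Add(Mul(-1579, Pow(3239, -1)), Mul(1111, Pow(d, -1))) = Add(Mul(-1579, Pow(3239, -1)), Mul(1111, Pow(-37650, -1))) = Add(Mul(-1579, Rational(1, 3239)), Mul(1111, Rational(-1, 37650))) = Add(Rational(-1579, 3239), Rational(-1111, 37650)) = Rational(-63047879, 121948350)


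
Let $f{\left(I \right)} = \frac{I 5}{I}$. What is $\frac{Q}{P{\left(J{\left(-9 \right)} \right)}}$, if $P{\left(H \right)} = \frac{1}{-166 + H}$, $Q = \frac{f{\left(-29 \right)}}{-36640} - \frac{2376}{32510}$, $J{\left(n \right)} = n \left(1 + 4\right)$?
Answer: $\frac{1840324909}{119116640} \approx 15.45$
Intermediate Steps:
$f{\left(I \right)} = 5$ ($f{\left(I \right)} = \frac{5 I}{I} = 5$)
$J{\left(n \right)} = 5 n$ ($J{\left(n \right)} = n 5 = 5 n$)
$Q = - \frac{8721919}{119116640}$ ($Q = \frac{5}{-36640} - \frac{2376}{32510} = 5 \left(- \frac{1}{36640}\right) - \frac{1188}{16255} = - \frac{1}{7328} - \frac{1188}{16255} = - \frac{8721919}{119116640} \approx -0.073222$)
$\frac{Q}{P{\left(J{\left(-9 \right)} \right)}} = - \frac{8721919}{119116640 \frac{1}{-166 + 5 \left(-9\right)}} = - \frac{8721919}{119116640 \frac{1}{-166 - 45}} = - \frac{8721919}{119116640 \frac{1}{-211}} = - \frac{8721919}{119116640 \left(- \frac{1}{211}\right)} = \left(- \frac{8721919}{119116640}\right) \left(-211\right) = \frac{1840324909}{119116640}$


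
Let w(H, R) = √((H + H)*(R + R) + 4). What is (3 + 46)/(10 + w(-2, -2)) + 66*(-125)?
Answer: -65951/8 - 49*√5/40 ≈ -8246.6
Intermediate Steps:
w(H, R) = √(4 + 4*H*R) (w(H, R) = √((2*H)*(2*R) + 4) = √(4*H*R + 4) = √(4 + 4*H*R))
(3 + 46)/(10 + w(-2, -2)) + 66*(-125) = (3 + 46)/(10 + 2*√(1 - 2*(-2))) + 66*(-125) = 49/(10 + 2*√(1 + 4)) - 8250 = 49/(10 + 2*√5) - 8250 = -8250 + 49/(10 + 2*√5)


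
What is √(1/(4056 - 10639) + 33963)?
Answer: 2*√367954197881/6583 ≈ 184.29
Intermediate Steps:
√(1/(4056 - 10639) + 33963) = √(1/(-6583) + 33963) = √(-1/6583 + 33963) = √(223578428/6583) = 2*√367954197881/6583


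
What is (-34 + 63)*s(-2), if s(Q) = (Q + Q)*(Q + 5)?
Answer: -348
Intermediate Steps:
s(Q) = 2*Q*(5 + Q) (s(Q) = (2*Q)*(5 + Q) = 2*Q*(5 + Q))
(-34 + 63)*s(-2) = (-34 + 63)*(2*(-2)*(5 - 2)) = 29*(2*(-2)*3) = 29*(-12) = -348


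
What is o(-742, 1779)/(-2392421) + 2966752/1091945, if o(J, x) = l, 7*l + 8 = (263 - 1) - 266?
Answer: 49684051609484/18286745041915 ≈ 2.7169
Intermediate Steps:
l = -12/7 (l = -8/7 + ((263 - 1) - 266)/7 = -8/7 + (262 - 266)/7 = -8/7 + (⅐)*(-4) = -8/7 - 4/7 = -12/7 ≈ -1.7143)
o(J, x) = -12/7
o(-742, 1779)/(-2392421) + 2966752/1091945 = -12/7/(-2392421) + 2966752/1091945 = -12/7*(-1/2392421) + 2966752*(1/1091945) = 12/16746947 + 2966752/1091945 = 49684051609484/18286745041915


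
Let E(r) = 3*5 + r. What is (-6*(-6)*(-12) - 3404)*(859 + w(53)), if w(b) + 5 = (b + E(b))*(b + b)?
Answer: -52476480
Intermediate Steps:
E(r) = 15 + r
w(b) = -5 + 2*b*(15 + 2*b) (w(b) = -5 + (b + (15 + b))*(b + b) = -5 + (15 + 2*b)*(2*b) = -5 + 2*b*(15 + 2*b))
(-6*(-6)*(-12) - 3404)*(859 + w(53)) = (-6*(-6)*(-12) - 3404)*(859 + (-5 + 4*53² + 30*53)) = (36*(-12) - 3404)*(859 + (-5 + 4*2809 + 1590)) = (-432 - 3404)*(859 + (-5 + 11236 + 1590)) = -3836*(859 + 12821) = -3836*13680 = -52476480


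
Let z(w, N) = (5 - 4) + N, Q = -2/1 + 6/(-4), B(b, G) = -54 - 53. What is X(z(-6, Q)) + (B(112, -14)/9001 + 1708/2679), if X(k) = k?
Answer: -90394285/48227358 ≈ -1.8743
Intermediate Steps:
B(b, G) = -107
Q = -7/2 (Q = -2*1 + 6*(-¼) = -2 - 3/2 = -7/2 ≈ -3.5000)
z(w, N) = 1 + N
X(z(-6, Q)) + (B(112, -14)/9001 + 1708/2679) = (1 - 7/2) + (-107/9001 + 1708/2679) = -5/2 + (-107*1/9001 + 1708*(1/2679)) = -5/2 + (-107/9001 + 1708/2679) = -5/2 + 15087055/24113679 = -90394285/48227358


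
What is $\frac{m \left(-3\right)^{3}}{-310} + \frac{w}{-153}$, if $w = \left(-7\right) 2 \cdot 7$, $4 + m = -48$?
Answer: $- \frac{92216}{23715} \approx -3.8885$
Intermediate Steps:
$m = -52$ ($m = -4 - 48 = -52$)
$w = -98$ ($w = \left(-14\right) 7 = -98$)
$\frac{m \left(-3\right)^{3}}{-310} + \frac{w}{-153} = \frac{\left(-52\right) \left(-3\right)^{3}}{-310} - \frac{98}{-153} = \left(-52\right) \left(-27\right) \left(- \frac{1}{310}\right) - - \frac{98}{153} = 1404 \left(- \frac{1}{310}\right) + \frac{98}{153} = - \frac{702}{155} + \frac{98}{153} = - \frac{92216}{23715}$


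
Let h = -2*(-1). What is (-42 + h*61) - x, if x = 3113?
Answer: -3033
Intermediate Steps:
h = 2
(-42 + h*61) - x = (-42 + 2*61) - 1*3113 = (-42 + 122) - 3113 = 80 - 3113 = -3033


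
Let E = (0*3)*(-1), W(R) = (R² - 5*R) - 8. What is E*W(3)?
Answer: 0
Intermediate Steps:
W(R) = -8 + R² - 5*R
E = 0 (E = 0*(-1) = 0)
E*W(3) = 0*(-8 + 3² - 5*3) = 0*(-8 + 9 - 15) = 0*(-14) = 0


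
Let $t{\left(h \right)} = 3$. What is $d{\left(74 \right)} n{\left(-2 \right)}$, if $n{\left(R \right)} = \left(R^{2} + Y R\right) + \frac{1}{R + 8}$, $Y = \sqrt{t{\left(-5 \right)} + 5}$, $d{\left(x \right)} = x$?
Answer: $\frac{925}{3} - 296 \sqrt{2} \approx -110.27$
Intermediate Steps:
$Y = 2 \sqrt{2}$ ($Y = \sqrt{3 + 5} = \sqrt{8} = 2 \sqrt{2} \approx 2.8284$)
$n{\left(R \right)} = R^{2} + \frac{1}{8 + R} + 2 R \sqrt{2}$ ($n{\left(R \right)} = \left(R^{2} + 2 \sqrt{2} R\right) + \frac{1}{R + 8} = \left(R^{2} + 2 R \sqrt{2}\right) + \frac{1}{8 + R} = R^{2} + \frac{1}{8 + R} + 2 R \sqrt{2}$)
$d{\left(74 \right)} n{\left(-2 \right)} = 74 \frac{1 + \left(-2\right)^{3} + 8 \left(-2\right)^{2} + 2 \sqrt{2} \left(-2\right)^{2} + 16 \left(-2\right) \sqrt{2}}{8 - 2} = 74 \frac{1 - 8 + 8 \cdot 4 + 2 \sqrt{2} \cdot 4 - 32 \sqrt{2}}{6} = 74 \frac{1 - 8 + 32 + 8 \sqrt{2} - 32 \sqrt{2}}{6} = 74 \frac{25 - 24 \sqrt{2}}{6} = 74 \left(\frac{25}{6} - 4 \sqrt{2}\right) = \frac{925}{3} - 296 \sqrt{2}$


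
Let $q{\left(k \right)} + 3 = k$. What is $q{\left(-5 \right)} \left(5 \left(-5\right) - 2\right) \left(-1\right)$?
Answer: $-216$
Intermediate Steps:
$q{\left(k \right)} = -3 + k$
$q{\left(-5 \right)} \left(5 \left(-5\right) - 2\right) \left(-1\right) = \left(-3 - 5\right) \left(5 \left(-5\right) - 2\right) \left(-1\right) = - 8 \left(-25 - 2\right) \left(-1\right) = \left(-8\right) \left(-27\right) \left(-1\right) = 216 \left(-1\right) = -216$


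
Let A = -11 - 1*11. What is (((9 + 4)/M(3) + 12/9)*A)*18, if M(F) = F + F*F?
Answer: -957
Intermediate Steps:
A = -22 (A = -11 - 11 = -22)
M(F) = F + F²
(((9 + 4)/M(3) + 12/9)*A)*18 = (((9 + 4)/((3*(1 + 3))) + 12/9)*(-22))*18 = ((13/((3*4)) + 12*(⅑))*(-22))*18 = ((13/12 + 4/3)*(-22))*18 = ((29/12)*(-22))*18 = -319/6*18 = -957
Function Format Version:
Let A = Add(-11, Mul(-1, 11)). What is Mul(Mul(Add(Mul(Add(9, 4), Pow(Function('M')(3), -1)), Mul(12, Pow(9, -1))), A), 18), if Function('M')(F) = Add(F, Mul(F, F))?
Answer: -957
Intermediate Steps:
A = -22 (A = Add(-11, -11) = -22)
Function('M')(F) = Add(F, Pow(F, 2))
Mul(Mul(Add(Mul(Add(9, 4), Pow(Function('M')(3), -1)), Mul(12, Pow(9, -1))), A), 18) = Mul(Mul(Add(Mul(Add(9, 4), Pow(Mul(3, Add(1, 3)), -1)), Mul(12, Pow(9, -1))), -22), 18) = Mul(Mul(Add(Mul(13, Pow(Mul(3, 4), -1)), Mul(12, Rational(1, 9))), -22), 18) = Mul(Mul(Add(Mul(13, Pow(12, -1)), Rational(4, 3)), -22), 18) = Mul(Mul(Add(Mul(13, Rational(1, 12)), Rational(4, 3)), -22), 18) = Mul(Mul(Add(Rational(13, 12), Rational(4, 3)), -22), 18) = Mul(Mul(Rational(29, 12), -22), 18) = Mul(Rational(-319, 6), 18) = -957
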